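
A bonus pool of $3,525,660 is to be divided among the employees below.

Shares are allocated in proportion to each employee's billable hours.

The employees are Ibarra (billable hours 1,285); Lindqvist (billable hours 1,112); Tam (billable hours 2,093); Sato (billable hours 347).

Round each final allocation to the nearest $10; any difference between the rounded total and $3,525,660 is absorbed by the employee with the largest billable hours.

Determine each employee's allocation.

Billable hours total: 1,285 + 1,112 + 2,093 + 347 = 4,837.
Raw shares: Ibarra 936,628.72; Lindqvist 810,530.06; Tam 1,525,575.02; Sato 252,926.20.
At nearest $10: Ibarra $936,630; Lindqvist $810,530; Tam $1,525,580; Sato $252,930. Sum = $3,525,670.
Difference $3,525,660 − $3,525,670 = −$10 applied to largest billable hours (Tam): Tam becomes $1,525,570.

Ibarra: $936,630; Lindqvist: $810,530; Tam: $1,525,570; Sato: $252,930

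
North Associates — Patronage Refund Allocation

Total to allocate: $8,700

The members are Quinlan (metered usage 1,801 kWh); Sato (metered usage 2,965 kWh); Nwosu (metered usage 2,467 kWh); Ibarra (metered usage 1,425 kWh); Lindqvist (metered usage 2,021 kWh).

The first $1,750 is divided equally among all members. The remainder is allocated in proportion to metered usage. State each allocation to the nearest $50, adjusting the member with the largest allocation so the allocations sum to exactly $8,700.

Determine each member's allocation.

Quinlan: $1,500 · Sato: $2,300 · Nwosu: $1,950 · Ibarra: $1,300 · Lindqvist: $1,650

$1,750 shared equally gives $350 per member.
Remainder $6,950 by metered usage (total 10,679): Quinlan 1,172.11 → $1,150; Sato 1,929.65 → $1,950; Nwosu 1,605.55 → $1,600; Ibarra 927.40 → $950; Lindqvist 1,315.29 → $1,300.
Totals: Quinlan $350 + $1,150 = $1,500; Sato $350 + $1,950 = $2,300; Nwosu $350 + $1,600 = $1,950; Ibarra $350 + $950 = $1,300; Lindqvist $350 + $1,300 = $1,650.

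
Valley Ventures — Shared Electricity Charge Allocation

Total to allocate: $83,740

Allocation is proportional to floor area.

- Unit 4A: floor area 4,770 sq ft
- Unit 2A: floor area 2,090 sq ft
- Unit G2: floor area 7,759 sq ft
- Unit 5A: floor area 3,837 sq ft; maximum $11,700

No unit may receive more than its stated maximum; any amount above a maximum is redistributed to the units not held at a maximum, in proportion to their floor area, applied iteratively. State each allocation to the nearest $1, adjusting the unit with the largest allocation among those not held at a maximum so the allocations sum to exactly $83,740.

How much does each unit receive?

Combined floor area = 18,456.
Proportional shares (ignoring caps): Unit 4A 21,642.82; Unit 2A 9,482.91; Unit G2 35,204.74; Unit 5A 17,409.54.
Held at cap: Unit 5A ($11,700); balance $72,040 reallocated over remaining floor area 14,619.
Remaining shares: Unit 4A 23,505.77 → $23,506; Unit 2A 10,299.17 → $10,299; Unit G2 38,235.06 → $38,235.

Unit 4A: $23,506; Unit 2A: $10,299; Unit G2: $38,235; Unit 5A: $11,700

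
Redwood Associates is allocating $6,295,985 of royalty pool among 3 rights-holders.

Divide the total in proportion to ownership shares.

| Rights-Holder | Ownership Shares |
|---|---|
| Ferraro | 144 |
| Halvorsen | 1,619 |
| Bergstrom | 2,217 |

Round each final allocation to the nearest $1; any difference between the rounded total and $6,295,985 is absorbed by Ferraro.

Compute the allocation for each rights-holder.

Ferraro: $227,795; Halvorsen: $2,561,105; Bergstrom: $3,507,085

Sum of ownership shares: 3,980.
Proportional shares: Ferraro 144/3,980 × $6,295,985 = 227,794.43; Halvorsen 1,619/3,980 × $6,295,985 = 2,561,105.46; Bergstrom 2,217/3,980 × $6,295,985 = 3,507,085.11.
After rounding ($1): Ferraro $227,794; Halvorsen $2,561,105; Bergstrom $3,507,085. Sum = $6,295,984.
Difference $6,295,985 − $6,295,984 = +$1 applied to Ferraro: Ferraro becomes $227,795.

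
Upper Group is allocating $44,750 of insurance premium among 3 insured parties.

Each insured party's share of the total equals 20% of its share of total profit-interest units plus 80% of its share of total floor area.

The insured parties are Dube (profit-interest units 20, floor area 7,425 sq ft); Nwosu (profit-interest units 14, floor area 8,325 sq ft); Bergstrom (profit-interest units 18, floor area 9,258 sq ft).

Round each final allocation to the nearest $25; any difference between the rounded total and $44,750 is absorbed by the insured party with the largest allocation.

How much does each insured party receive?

Dube: $14,075; Nwosu: $14,325; Bergstrom: $16,350

Profit-interest units total 52; floor area total 25,008.
Composite weights (20% profit-interest units + 80% floor area): Dube 0.3144; Nwosu 0.3202; Bergstrom 0.3654.
Unrounded shares: Dube 14,071.51; Nwosu 14,327.20; Bergstrom 16,351.29.
Rounded to nearest $25: Dube $14,075; Nwosu $14,325; Bergstrom $16,350. Sum = $44,750.
Rounded total matches; no reconciliation needed.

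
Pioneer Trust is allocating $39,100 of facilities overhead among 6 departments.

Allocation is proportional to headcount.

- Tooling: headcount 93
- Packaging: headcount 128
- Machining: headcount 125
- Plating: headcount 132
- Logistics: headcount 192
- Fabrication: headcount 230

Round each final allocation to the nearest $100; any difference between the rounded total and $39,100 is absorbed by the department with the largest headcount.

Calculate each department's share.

Combined headcount = 93 + 128 + 125 + 132 + 192 + 230 = 900.
Pro-rata amounts: Tooling 4,040.33; Packaging 5,560.89; Machining 5,430.56; Plating 5,734.67; Logistics 8,341.33; Fabrication 9,992.22.
After rounding ($100): Tooling $4,000; Packaging $5,600; Machining $5,400; Plating $5,700; Logistics $8,300; Fabrication $10,000. Sum = $39,000.
Difference $39,100 − $39,000 = +$100 applied to largest headcount (Fabrication): Fabrication becomes $10,100.

Tooling: $4,000; Packaging: $5,600; Machining: $5,400; Plating: $5,700; Logistics: $8,300; Fabrication: $10,100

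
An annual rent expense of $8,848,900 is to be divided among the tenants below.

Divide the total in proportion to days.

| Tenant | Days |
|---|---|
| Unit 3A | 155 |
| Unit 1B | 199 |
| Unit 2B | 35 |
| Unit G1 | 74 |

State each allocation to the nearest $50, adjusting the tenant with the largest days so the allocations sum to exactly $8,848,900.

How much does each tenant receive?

Days total: 155 + 199 + 35 + 74 = 463.
Unrounded shares: Unit 3A 2,962,374.73; Unit 1B 3,803,306.91; Unit 2B 668,923.33; Unit G1 1,414,295.03.
At nearest $50: Unit 3A $2,962,350; Unit 1B $3,803,300; Unit 2B $668,900; Unit G1 $1,414,300. Sum = $8,848,850.
Difference $8,848,900 − $8,848,850 = +$50 applied to largest days (Unit 1B): Unit 1B becomes $3,803,350.

Unit 3A: $2,962,350; Unit 1B: $3,803,350; Unit 2B: $668,900; Unit G1: $1,414,300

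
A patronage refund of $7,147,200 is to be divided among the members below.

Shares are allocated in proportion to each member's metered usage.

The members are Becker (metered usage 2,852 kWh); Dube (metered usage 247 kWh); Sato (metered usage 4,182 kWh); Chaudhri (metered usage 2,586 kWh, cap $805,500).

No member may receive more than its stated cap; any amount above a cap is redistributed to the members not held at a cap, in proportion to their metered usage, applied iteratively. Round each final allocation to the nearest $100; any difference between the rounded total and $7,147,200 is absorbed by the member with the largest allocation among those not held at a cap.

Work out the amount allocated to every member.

Sum of metered usage: 9,867.
Pro-rata shares before constraints: Becker 2,065,857.34; Dube 178,915.42; Sato 3,029,248.04; Chaudhri 1,873,179.20.
Held at cap: Chaudhri ($805,500); remaining pool $6,341,700 reallocated over remaining metered usage 7,281.
Shares after redistribution: Becker 2,484,072.02 → $2,484,100; Dube 215,135.27 → $215,100; Sato 3,642,492.71 → $3,642,500.

Becker: $2,484,100; Dube: $215,100; Sato: $3,642,500; Chaudhri: $805,500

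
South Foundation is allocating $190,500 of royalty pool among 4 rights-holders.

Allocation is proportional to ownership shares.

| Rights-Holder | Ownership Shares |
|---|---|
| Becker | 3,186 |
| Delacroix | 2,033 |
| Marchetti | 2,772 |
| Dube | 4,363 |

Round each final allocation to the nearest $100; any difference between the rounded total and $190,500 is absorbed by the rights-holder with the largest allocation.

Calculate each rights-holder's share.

Becker: $49,100 | Delacroix: $31,300 | Marchetti: $42,700 | Dube: $67,400

Sum of ownership shares: 12,354.
Proportional shares: Becker 3,186/12,354 × $190,500 = 49,128.46; Delacroix 2,033/12,354 × $190,500 = 31,349.08; Marchetti 2,772/12,354 × $190,500 = 42,744.54; Dube 4,363/12,354 × $190,500 = 67,277.93.
Rounded to nearest $100: Becker $49,100; Delacroix $31,300; Marchetti $42,700; Dube $67,300. Sum = $190,400.
Difference $190,500 − $190,400 = +$100 applied to largest allocation (Dube): Dube becomes $67,400.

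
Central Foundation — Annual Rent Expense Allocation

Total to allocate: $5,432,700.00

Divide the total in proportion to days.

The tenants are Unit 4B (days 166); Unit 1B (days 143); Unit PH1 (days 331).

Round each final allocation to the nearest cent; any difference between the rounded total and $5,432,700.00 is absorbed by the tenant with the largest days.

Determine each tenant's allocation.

Total days = 166 + 143 + 331 = 640.
Pro-rata amounts: Unit 4B 1,409,106.5625; Unit 1B 1,213,868.9062; Unit PH1 2,809,724.5312.
Rounded to nearest cent: Unit 4B $1,409,106.56; Unit 1B $1,213,868.91; Unit PH1 $2,809,724.53. Sum = $5,432,700.00.
Sum already equals the total — no adjustment.

Unit 4B: $1,409,106.56; Unit 1B: $1,213,868.91; Unit PH1: $2,809,724.53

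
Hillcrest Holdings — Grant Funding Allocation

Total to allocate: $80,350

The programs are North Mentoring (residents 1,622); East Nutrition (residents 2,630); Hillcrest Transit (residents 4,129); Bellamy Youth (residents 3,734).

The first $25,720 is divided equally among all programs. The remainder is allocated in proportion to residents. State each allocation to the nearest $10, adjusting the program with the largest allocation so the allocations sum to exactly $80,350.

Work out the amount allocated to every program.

North Mentoring: $13,740 · East Nutrition: $18,290 · Hillcrest Transit: $25,050 · Bellamy Youth: $23,270

Equal tier: $25,720 ÷ 4 = $6,430 apiece.
Remainder $54,630 by residents (total 12,115): North Mentoring 7,314.06 → $7,310; East Nutrition 11,859.42 → $11,860; Hillcrest Transit 18,618.84 → $18,620; Bellamy Youth 16,837.67 → $16,840.
Totals: North Mentoring $6,430 + $7,310 = $13,740; East Nutrition $6,430 + $11,860 = $18,290; Hillcrest Transit $6,430 + $18,620 = $25,050; Bellamy Youth $6,430 + $16,840 = $23,270.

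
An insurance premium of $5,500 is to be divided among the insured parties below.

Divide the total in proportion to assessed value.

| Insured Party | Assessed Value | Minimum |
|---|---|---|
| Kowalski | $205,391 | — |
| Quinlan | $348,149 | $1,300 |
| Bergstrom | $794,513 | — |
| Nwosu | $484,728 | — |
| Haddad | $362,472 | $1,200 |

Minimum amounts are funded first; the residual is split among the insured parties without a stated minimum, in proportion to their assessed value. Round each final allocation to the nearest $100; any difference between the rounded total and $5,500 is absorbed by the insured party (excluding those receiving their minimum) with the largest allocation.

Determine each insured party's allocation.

Fund the minimums — Quinlan $1,300; Haddad $1,200. Remaining pool $3,000.
Remaining pool split over remaining assessed value 1,484,632: Kowalski 415.03 → $400; Bergstrom 1,605.47 → $1,600; Nwosu 979.49 → $1,000.

Kowalski: $400; Quinlan: $1,300; Bergstrom: $1,600; Nwosu: $1,000; Haddad: $1,200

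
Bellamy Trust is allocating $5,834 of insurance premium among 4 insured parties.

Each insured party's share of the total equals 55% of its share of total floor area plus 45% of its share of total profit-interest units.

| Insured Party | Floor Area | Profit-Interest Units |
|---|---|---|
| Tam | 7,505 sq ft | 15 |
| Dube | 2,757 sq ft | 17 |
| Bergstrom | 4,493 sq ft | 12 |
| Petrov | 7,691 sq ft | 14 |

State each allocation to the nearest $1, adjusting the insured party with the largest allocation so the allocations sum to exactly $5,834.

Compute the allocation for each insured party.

Tam: $1,752 · Dube: $1,164 · Bergstrom: $1,185 · Petrov: $1,733

Floor area total 22,446; profit-interest units total 58.
Composite weights (55% floor area + 45% profit-interest units): Tam 0.3003; Dube 0.1995; Bergstrom 0.2032; Petrov 0.2971.
Raw shares: Tam 1,751.81; Dube 1,163.60; Bergstrom 1,185.45; Petrov 1,733.14.
At nearest $1: Tam $1,752; Dube $1,164; Bergstrom $1,185; Petrov $1,733. Sum = $5,834.
No rounding difference to absorb.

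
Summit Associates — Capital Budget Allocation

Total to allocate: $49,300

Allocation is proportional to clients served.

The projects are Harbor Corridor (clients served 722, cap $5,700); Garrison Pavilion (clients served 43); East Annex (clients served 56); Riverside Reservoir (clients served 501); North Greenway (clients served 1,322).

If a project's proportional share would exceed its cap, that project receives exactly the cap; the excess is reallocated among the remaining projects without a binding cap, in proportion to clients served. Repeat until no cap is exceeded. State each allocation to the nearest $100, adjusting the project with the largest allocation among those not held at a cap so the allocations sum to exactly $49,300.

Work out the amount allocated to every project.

Total clients served = 2,644.
Pro-rata shares before constraints: Harbor Corridor 13,462.41; Garrison Pavilion 801.78; East Annex 1,044.18; Riverside Reservoir 9,341.64; North Greenway 24,650.00.
Held at cap: Harbor Corridor ($5,700); residual $43,600 reallocated over remaining clients served 1,922.
Remaining shares: Garrison Pavilion 975.44 → $1,000; East Annex 1,270.34 → $1,300; Riverside Reservoir 11,365.04 → $11,400; North Greenway 29,989.18 → $30,000.
Rounding difference −$100 applied to North Greenway → $29,900.

Harbor Corridor: $5,700; Garrison Pavilion: $1,000; East Annex: $1,300; Riverside Reservoir: $11,400; North Greenway: $29,900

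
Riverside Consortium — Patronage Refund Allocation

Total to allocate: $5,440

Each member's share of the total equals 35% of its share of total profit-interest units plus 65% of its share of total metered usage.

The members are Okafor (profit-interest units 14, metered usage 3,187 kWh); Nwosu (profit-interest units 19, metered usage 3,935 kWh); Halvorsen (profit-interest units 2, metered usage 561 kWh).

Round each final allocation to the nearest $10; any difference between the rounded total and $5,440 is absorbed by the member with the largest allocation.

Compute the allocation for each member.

Profit-interest units total 35; metered usage total 7,683.
Blended shares (35% profit-interest units + 65% metered usage): Okafor 0.4096; Nwosu 0.5229; Halvorsen 0.0675.
Raw shares: Okafor 2,228.37; Nwosu 2,844.63; Halvorsen 366.99.
After rounding ($10): Okafor $2,230; Nwosu $2,840; Halvorsen $370. Sum = $5,440.
Rounded total matches; no reconciliation needed.

Okafor: $2,230 · Nwosu: $2,840 · Halvorsen: $370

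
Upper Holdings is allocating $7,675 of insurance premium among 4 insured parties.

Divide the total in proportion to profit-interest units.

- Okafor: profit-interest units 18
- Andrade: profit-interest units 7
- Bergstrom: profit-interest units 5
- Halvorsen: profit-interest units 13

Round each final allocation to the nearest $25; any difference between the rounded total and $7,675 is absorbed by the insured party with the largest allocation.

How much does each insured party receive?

Okafor: $3,200; Andrade: $1,250; Bergstrom: $900; Halvorsen: $2,325

Combined profit-interest units = 43.
Proportional shares: Okafor 18/43 × $7,675 = 3,212.79; Andrade 7/43 × $7,675 = 1,249.42; Bergstrom 5/43 × $7,675 = 892.44; Halvorsen 13/43 × $7,675 = 2,320.35.
Rounded to nearest $25: Okafor $3,225; Andrade $1,250; Bergstrom $900; Halvorsen $2,325. Sum = $7,700.
Difference $7,675 − $7,700 = −$25 applied to largest allocation (Okafor): Okafor becomes $3,200.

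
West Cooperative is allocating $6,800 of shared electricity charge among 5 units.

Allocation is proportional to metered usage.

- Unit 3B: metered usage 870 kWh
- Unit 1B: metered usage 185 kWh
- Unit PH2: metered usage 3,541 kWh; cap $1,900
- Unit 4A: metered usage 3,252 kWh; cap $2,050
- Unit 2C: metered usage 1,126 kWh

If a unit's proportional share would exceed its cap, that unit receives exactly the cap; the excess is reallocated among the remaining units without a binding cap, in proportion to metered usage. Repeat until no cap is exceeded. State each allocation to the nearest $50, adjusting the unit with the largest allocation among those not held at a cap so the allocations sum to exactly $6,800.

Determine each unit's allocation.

Metered usage total: 8,974.
Unconstrained shares: Unit 3B 659.24; Unit 1B 140.18; Unit PH2 2,683.17; Unit 4A 2,464.19; Unit 2C 853.22.
Held at cap: Unit PH2 ($1,900), Unit 4A ($2,050); balance $2,850 reallocated over remaining metered usage 2,181.
Remaining shares: Unit 3B 1,136.86 → $1,150; Unit 1B 241.75 → $250; Unit 2C 1,471.39 → $1,450.

Unit 3B: $1,150 | Unit 1B: $250 | Unit PH2: $1,900 | Unit 4A: $2,050 | Unit 2C: $1,450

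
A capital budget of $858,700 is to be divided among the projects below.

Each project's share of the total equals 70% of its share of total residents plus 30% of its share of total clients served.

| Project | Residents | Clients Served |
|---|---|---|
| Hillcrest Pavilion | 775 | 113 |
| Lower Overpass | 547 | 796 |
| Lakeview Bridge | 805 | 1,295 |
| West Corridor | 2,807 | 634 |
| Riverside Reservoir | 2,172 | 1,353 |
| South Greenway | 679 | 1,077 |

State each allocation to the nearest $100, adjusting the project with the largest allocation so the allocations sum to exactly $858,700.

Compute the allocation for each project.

Residents total 7,785; clients served total 5,268.
Composite weights (70% residents + 30% clients served): Hillcrest Pavilion 0.0761; Lower Overpass 0.0945; Lakeview Bridge 0.1461; West Corridor 0.2885; Riverside Reservoir 0.2723; South Greenway 0.1224.
Raw shares: Hillcrest Pavilion 65,364.56; Lower Overpass 81,159.71; Lakeview Bridge 125,481.78; West Corridor 247,735.31; Riverside Reservoir 233,865.88; South Greenway 105,092.76.
After rounding ($100): Hillcrest Pavilion $65,400; Lower Overpass $81,200; Lakeview Bridge $125,500; West Corridor $247,700; Riverside Reservoir $233,900; South Greenway $105,100. Sum = $858,800.
Difference $858,700 − $858,800 = −$100 applied to largest allocation (West Corridor): West Corridor becomes $247,600.

Hillcrest Pavilion: $65,400; Lower Overpass: $81,200; Lakeview Bridge: $125,500; West Corridor: $247,600; Riverside Reservoir: $233,900; South Greenway: $105,100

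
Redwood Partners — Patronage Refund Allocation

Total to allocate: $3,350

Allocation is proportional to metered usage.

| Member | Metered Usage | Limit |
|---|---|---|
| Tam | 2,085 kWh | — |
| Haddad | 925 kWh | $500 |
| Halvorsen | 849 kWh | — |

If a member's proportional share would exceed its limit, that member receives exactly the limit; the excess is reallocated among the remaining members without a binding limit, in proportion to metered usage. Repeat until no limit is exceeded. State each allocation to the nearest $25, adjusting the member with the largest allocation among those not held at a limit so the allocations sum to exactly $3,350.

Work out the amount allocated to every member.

Total metered usage = 3,859.
Proportional shares (ignoring caps): Tam 1,809.99; Haddad 802.99; Halvorsen 737.02.
Cap binds for Haddad ($500); balance $2,850 reallocated over remaining metered usage 2,934.
Redistributed shares: Tam 2,025.31 → $2,025; Halvorsen 824.69 → $825.

Tam: $2,025; Haddad: $500; Halvorsen: $825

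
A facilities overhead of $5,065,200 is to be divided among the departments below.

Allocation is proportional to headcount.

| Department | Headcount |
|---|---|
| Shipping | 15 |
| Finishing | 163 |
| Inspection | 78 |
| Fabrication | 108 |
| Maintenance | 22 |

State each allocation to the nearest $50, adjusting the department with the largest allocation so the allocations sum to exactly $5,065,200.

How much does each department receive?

Total headcount = 386.
Proportional shares: Shipping 15/386 × $5,065,200 = 196,834.20; Finishing 163/386 × $5,065,200 = 2,138,931.61; Inspection 78/386 × $5,065,200 = 1,023,537.82; Fabrication 108/386 × $5,065,200 = 1,417,206.22; Maintenance 22/386 × $5,065,200 = 288,690.16.
At nearest $50: Shipping $196,850; Finishing $2,138,950; Inspection $1,023,550; Fabrication $1,417,200; Maintenance $288,700. Sum = $5,065,250.
Difference $5,065,200 − $5,065,250 = −$50 applied to largest allocation (Finishing): Finishing becomes $2,138,900.

Shipping: $196,850 | Finishing: $2,138,900 | Inspection: $1,023,550 | Fabrication: $1,417,200 | Maintenance: $288,700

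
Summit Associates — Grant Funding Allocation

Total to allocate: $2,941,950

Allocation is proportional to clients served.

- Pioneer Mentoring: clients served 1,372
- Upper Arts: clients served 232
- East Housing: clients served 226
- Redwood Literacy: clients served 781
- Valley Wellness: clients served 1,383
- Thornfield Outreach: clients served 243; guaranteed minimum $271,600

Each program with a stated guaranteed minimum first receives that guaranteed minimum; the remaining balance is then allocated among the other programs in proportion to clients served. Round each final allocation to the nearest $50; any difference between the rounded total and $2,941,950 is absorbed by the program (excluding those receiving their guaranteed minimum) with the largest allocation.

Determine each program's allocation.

Minimums first: Thornfield Outreach $271,600. Residual $2,670,350.
Residual split over remaining clients served 3,994: Pioneer Mentoring 917,306.01 → $917,300; Upper Arts 155,112.97 → $155,100; East Housing 151,101.43 → $151,100; Redwood Literacy 522,169.09 → $522,150; Valley Wellness 924,660.50 → $924,650.
Rounding difference +$50 applied to Valley Wellness → $924,700.

Pioneer Mentoring: $917,300 | Upper Arts: $155,100 | East Housing: $151,100 | Redwood Literacy: $522,150 | Valley Wellness: $924,700 | Thornfield Outreach: $271,600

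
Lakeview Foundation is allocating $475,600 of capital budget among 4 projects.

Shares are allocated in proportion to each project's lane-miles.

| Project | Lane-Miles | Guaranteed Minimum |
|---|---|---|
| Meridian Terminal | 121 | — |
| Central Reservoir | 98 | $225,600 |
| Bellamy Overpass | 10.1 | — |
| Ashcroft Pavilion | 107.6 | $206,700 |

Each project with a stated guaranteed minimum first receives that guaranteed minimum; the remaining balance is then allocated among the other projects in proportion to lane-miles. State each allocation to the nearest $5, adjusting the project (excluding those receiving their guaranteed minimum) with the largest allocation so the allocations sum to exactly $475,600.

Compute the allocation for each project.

Fund the minimums — Central Reservoir $225,600; Ashcroft Pavilion $206,700. Balance $43,300.
Balance split over remaining lane-miles 131.1: Meridian Terminal 39,964.15 → $39,965; Bellamy Overpass 3,335.85 → $3,335.

Meridian Terminal: $39,965 | Central Reservoir: $225,600 | Bellamy Overpass: $3,335 | Ashcroft Pavilion: $206,700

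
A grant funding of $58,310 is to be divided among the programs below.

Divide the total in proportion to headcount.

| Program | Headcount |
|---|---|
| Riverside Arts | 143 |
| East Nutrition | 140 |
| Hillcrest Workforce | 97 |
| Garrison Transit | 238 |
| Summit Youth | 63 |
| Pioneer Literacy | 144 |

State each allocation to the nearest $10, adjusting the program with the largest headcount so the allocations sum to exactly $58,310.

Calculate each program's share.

Riverside Arts: $10,110; East Nutrition: $9,900; Hillcrest Workforce: $6,860; Garrison Transit: $16,810; Summit Youth: $4,450; Pioneer Literacy: $10,180

Total headcount = 825.
Pro-rata amounts: Riverside Arts 143/825 × $58,310 = 10,107.07; East Nutrition 140/825 × $58,310 = 9,895.03; Hillcrest Workforce 97/825 × $58,310 = 6,855.84; Garrison Transit 238/825 × $58,310 = 16,821.55; Summit Youth 63/825 × $58,310 = 4,452.76; Pioneer Literacy 144/825 × $58,310 = 10,177.75.
After rounding ($10): Riverside Arts $10,110; East Nutrition $9,900; Hillcrest Workforce $6,860; Garrison Transit $16,820; Summit Youth $4,450; Pioneer Literacy $10,180. Sum = $58,320.
Difference $58,310 − $58,320 = −$10 applied to largest headcount (Garrison Transit): Garrison Transit becomes $16,810.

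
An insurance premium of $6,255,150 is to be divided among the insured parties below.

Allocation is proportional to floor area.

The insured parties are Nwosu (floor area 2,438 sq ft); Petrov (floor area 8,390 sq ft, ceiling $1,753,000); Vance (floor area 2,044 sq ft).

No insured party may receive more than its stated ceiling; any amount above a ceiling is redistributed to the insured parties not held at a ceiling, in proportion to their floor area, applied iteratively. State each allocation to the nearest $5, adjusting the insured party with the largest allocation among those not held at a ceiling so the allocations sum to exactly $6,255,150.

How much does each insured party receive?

Sum of floor area: 12,872.
Pro-rata shares before constraints: Nwosu 1,184,746.40; Petrov 4,077,121.54; Vance 993,282.05.
Capped: Petrov ($1,753,000); residual $4,502,150 reallocated over remaining floor area 4,482.
Redistributed shares: Nwosu 2,448,960.66 → $2,448,960; Vance 2,053,189.34 → $2,053,190.

Nwosu: $2,448,960 | Petrov: $1,753,000 | Vance: $2,053,190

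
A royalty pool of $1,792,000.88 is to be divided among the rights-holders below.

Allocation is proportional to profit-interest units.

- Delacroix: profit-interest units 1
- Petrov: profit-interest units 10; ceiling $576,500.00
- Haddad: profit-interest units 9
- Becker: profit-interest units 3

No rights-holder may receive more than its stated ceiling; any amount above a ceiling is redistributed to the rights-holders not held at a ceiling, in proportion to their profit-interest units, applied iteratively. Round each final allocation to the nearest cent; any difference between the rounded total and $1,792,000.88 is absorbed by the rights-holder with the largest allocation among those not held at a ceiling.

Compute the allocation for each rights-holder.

Delacroix: $93,500.07; Petrov: $576,500.00; Haddad: $841,500.61; Becker: $280,500.20

Combined profit-interest units = 23.
Proportional shares (ignoring caps): Delacroix 77,913.0817; Petrov 779,130.8174; Haddad 701,217.7357; Becker 233,739.2452.
Capped: Petrov ($576,500.00); balance $1,215,500.88 reallocated over remaining profit-interest units 13.
Shares after redistribution: Delacroix 93,500.0677 → $93,500.07; Haddad 841,500.6092 → $841,500.61; Becker 280,500.2031 → $280,500.20.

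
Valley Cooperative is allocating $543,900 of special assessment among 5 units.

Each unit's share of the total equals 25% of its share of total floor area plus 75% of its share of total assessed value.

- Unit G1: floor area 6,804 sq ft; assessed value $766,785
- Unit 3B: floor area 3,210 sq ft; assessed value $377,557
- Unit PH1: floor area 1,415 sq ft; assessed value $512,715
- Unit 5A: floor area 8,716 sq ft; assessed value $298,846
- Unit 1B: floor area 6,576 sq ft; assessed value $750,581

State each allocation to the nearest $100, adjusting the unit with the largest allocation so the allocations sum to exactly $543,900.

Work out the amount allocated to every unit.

Totals — floor area 26,721, assessed value 2,706,484.
Blended shares (25% floor area + 75% assessed value): Unit G1 0.2761; Unit 3B 0.1347; Unit PH1 0.1553; Unit 5A 0.1644; Unit 1B 0.2695.
Raw shares: Unit G1 150,194.37; Unit 3B 73,240.62; Unit PH1 84,477.61; Unit 5A 89,395.54; Unit 1B 146,591.86.
At nearest $100: Unit G1 $150,200; Unit 3B $73,200; Unit PH1 $84,500; Unit 5A $89,400; Unit 1B $146,600. Sum = $543,900.
No rounding difference to absorb.

Unit G1: $150,200; Unit 3B: $73,200; Unit PH1: $84,500; Unit 5A: $89,400; Unit 1B: $146,600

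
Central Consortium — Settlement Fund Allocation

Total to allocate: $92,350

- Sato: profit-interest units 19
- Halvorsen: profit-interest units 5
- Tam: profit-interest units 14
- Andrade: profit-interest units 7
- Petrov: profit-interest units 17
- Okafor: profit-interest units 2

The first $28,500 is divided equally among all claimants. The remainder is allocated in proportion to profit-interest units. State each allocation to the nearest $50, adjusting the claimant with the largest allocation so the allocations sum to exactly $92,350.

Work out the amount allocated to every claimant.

Sato: $23,700; Halvorsen: $9,750; Tam: $18,700; Andrade: $11,750; Petrov: $21,700; Okafor: $6,750

$28,500 shared equally gives $4,750 per claimant.
Remainder $63,850 by profit-interest units (total 64): Sato 18,955.47 → $18,950; Halvorsen 4,988.28 → $5,000; Tam 13,967.19 → $13,950; Andrade 6,983.59 → $7,000; Petrov 16,960.16 → $16,950; Okafor 1,995.31 → $2,000.
Totals: Sato $4,750 + $18,950 = $23,700; Halvorsen $4,750 + $5,000 = $9,750; Tam $4,750 + $13,950 = $18,700; Andrade $4,750 + $7,000 = $11,750; Petrov $4,750 + $16,950 = $21,700; Okafor $4,750 + $2,000 = $6,750.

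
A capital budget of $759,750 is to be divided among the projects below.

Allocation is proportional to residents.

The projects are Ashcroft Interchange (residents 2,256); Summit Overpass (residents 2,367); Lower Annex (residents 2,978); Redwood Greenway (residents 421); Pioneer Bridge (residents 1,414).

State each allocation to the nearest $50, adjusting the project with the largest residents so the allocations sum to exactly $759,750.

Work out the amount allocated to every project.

Ashcroft Interchange: $181,650; Summit Overpass: $190,600; Lower Annex: $239,750; Redwood Greenway: $33,900; Pioneer Bridge: $113,850

Sum of residents: 9,436.
Unrounded shares: Ashcroft Interchange 2,256/9,436 × $759,750 = 181,644.34; Summit Overpass 2,367/9,436 × $759,750 = 190,581.63; Lower Annex 2,978/9,436 × $759,750 = 239,776.97; Redwood Greenway 421/9,436 × $759,750 = 33,897.28; Pioneer Bridge 1,414/9,436 × $759,750 = 113,849.78.
At nearest $50: Ashcroft Interchange $181,650; Summit Overpass $190,600; Lower Annex $239,800; Redwood Greenway $33,900; Pioneer Bridge $113,850. Sum = $759,800.
Difference $759,750 − $759,800 = −$50 applied to largest residents (Lower Annex): Lower Annex becomes $239,750.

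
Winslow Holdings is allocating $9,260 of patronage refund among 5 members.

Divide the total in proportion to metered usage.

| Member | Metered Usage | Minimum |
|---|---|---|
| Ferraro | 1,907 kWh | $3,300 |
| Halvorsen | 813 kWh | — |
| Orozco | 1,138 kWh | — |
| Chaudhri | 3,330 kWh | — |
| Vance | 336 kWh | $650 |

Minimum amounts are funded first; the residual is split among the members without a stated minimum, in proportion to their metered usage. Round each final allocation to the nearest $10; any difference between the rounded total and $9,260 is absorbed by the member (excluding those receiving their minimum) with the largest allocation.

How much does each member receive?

Fund the minimums — Ferraro $3,300; Vance $650. Balance $5,310.
Balance split over remaining metered usage 5,281: Halvorsen 817.46 → $820; Orozco 1,144.25 → $1,140; Chaudhri 3,348.29 → $3,350.

Ferraro: $3,300 | Halvorsen: $820 | Orozco: $1,140 | Chaudhri: $3,350 | Vance: $650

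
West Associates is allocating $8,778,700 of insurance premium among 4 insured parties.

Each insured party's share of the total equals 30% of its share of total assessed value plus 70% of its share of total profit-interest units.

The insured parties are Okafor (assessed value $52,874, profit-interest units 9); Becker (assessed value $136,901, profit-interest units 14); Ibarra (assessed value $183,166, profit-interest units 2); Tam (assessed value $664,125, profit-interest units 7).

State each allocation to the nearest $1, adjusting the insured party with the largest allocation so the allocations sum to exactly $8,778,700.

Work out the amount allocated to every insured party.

Totals — assessed value 1,037,066, profit-interest units 32.
Composite weights (30% assessed value + 70% profit-interest units): Okafor 0.2122; Becker 0.3459; Ibarra 0.0967; Tam 0.3452.
Unrounded shares: Okafor 1,862,579.11; Becker 3,036,134.44; Ibarra 849,214.81; Tam 3,030,771.64.
Rounded to nearest $1: Okafor $1,862,579; Becker $3,036,134; Ibarra $849,215; Tam $3,030,772. Sum = $8,778,700.
No rounding difference to absorb.

Okafor: $1,862,579 · Becker: $3,036,134 · Ibarra: $849,215 · Tam: $3,030,772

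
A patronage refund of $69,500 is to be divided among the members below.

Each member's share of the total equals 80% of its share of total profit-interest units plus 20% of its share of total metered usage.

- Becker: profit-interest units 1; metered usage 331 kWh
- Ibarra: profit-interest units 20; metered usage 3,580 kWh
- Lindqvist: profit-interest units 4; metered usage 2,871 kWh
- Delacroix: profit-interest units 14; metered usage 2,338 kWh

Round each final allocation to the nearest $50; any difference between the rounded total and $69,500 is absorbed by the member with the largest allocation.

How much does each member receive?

Totals — profit-interest units 39, metered usage 9,120.
Blended shares (80% profit-interest units + 20% metered usage): Becker 0.0278; Ibarra 0.4888; Lindqvist 0.1450; Delacroix 0.3385.
Pro-rata amounts: Becker 1,930.13; Ibarra 33,969.18; Lindqvist 10,078.32; Delacroix 23,522.37.
After rounding ($50): Becker $1,950; Ibarra $33,950; Lindqvist $10,100; Delacroix $23,500. Sum = $69,500.
Rounded total matches; no reconciliation needed.

Becker: $1,950; Ibarra: $33,950; Lindqvist: $10,100; Delacroix: $23,500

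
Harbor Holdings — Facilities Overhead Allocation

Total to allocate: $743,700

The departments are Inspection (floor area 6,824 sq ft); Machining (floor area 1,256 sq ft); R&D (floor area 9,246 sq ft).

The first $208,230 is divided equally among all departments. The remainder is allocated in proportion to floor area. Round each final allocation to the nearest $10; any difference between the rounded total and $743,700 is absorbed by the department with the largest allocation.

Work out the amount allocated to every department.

Inspection: $280,310 · Machining: $108,230 · R&D: $355,160

$208,230 shared equally gives $69,410 per department.
Remainder $535,470 by floor area (total 17,326): Inspection 210,899.65 → $210,900; Machining 38,817.40 → $38,820; R&D 285,752.95 → $285,750.
Totals: Inspection $69,410 + $210,900 = $280,310; Machining $69,410 + $38,820 = $108,230; R&D $69,410 + $285,750 = $355,160.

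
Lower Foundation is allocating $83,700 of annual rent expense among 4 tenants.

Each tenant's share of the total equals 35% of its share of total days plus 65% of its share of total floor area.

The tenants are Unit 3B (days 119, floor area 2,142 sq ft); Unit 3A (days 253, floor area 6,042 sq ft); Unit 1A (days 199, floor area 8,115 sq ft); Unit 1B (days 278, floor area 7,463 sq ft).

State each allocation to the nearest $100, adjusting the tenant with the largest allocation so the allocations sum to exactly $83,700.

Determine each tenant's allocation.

Unit 3B: $9,000 · Unit 3A: $22,600 · Unit 1A: $25,400 · Unit 1B: $26,700

Totals — days 849, floor area 23,762.
Combined weights (35% days + 65% floor area): Unit 3B 0.1077; Unit 3A 0.2696; Unit 1A 0.3040; Unit 1B 0.3188.
Proportional shares: Unit 3B 9,010.41; Unit 3A 22,563.48; Unit 1A 25,446.50; Unit 1B 26,679.61.
After rounding ($100): Unit 3B $9,000; Unit 3A $22,600; Unit 1A $25,400; Unit 1B $26,700. Sum = $83,700.
Rounded total matches; no reconciliation needed.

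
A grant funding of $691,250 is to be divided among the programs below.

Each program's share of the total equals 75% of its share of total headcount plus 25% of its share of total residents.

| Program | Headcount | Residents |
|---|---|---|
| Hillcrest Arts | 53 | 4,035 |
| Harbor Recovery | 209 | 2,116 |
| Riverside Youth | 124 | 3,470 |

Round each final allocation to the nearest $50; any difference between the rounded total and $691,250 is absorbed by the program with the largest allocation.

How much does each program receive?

Totals — headcount 386, residents 9,621.
Combined weights (75% headcount + 25% residents): Hillcrest Arts 0.2078; Harbor Recovery 0.4611; Riverside Youth 0.3311.
Raw shares: Hillcrest Arts 143,661.13; Harbor Recovery 318,716.00; Riverside Youth 228,872.86.
Rounded to nearest $50: Hillcrest Arts $143,650; Harbor Recovery $318,700; Riverside Youth $228,850. Sum = $691,200.
Difference $691,250 − $691,200 = +$50 applied to largest allocation (Harbor Recovery): Harbor Recovery becomes $318,750.

Hillcrest Arts: $143,650; Harbor Recovery: $318,750; Riverside Youth: $228,850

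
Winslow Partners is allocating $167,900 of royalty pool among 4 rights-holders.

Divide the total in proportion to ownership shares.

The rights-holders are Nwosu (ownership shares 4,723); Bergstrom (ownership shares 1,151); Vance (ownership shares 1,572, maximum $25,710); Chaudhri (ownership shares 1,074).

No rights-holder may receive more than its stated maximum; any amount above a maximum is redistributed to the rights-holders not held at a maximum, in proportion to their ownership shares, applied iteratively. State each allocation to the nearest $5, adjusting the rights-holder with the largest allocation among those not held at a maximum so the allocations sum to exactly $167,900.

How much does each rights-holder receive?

Nwosu: $96,655; Bergstrom: $23,555; Vance: $25,710; Chaudhri: $21,980

Sum of ownership shares: 8,520.
Unconstrained shares: Nwosu 93,074.14; Bergstrom 22,682.27; Vance 30,978.73; Chaudhri 21,164.86.
Capped: Vance ($25,710); remaining pool $142,190 reallocated over remaining ownership shares 6,948.
Redistributed shares: Nwosu 96,655.64 → $96,655; Bergstrom 23,555.08 → $23,555; Chaudhri 21,979.28 → $21,980.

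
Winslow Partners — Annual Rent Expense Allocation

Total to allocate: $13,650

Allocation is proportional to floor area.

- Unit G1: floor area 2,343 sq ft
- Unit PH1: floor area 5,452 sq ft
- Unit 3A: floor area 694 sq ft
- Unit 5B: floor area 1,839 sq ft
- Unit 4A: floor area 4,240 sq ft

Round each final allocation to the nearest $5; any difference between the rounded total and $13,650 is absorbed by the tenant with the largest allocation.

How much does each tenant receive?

Sum of floor area: 14,568.
Proportional shares: Unit G1 2,343/14,568 × $13,650 = 2,195.36; Unit PH1 5,452/14,568 × $13,650 = 5,108.44; Unit 3A 694/14,568 × $13,650 = 650.27; Unit 5B 1,839/14,568 × $13,650 = 1,723.12; Unit 4A 4,240/14,568 × $13,650 = 3,972.82.
After rounding ($5): Unit G1 $2,195; Unit PH1 $5,110; Unit 3A $650; Unit 5B $1,725; Unit 4A $3,975. Sum = $13,655.
Difference $13,650 − $13,655 = −$5 applied to largest allocation (Unit PH1): Unit PH1 becomes $5,105.

Unit G1: $2,195 · Unit PH1: $5,105 · Unit 3A: $650 · Unit 5B: $1,725 · Unit 4A: $3,975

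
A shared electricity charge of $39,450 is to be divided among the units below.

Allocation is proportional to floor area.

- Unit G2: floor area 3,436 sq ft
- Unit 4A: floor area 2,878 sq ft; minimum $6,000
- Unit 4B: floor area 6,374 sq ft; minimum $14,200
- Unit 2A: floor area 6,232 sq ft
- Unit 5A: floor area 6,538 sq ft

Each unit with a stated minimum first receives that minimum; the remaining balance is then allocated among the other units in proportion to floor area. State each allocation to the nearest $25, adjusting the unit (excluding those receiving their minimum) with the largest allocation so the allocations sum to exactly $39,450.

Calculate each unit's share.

Guaranteed amounts: Unit 4A $6,000; Unit 4B $14,200. Balance $19,250.
Balance split over remaining floor area 16,206: Unit G2 4,081.39 → $4,075; Unit 2A 7,402.57 → $7,400; Unit 5A 7,766.04 → $7,775.

Unit G2: $4,075; Unit 4A: $6,000; Unit 4B: $14,200; Unit 2A: $7,400; Unit 5A: $7,775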